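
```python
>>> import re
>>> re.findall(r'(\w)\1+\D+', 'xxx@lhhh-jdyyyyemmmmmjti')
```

A backreference is literal: `\1` must see the identical characters the first group matched.
Scanning left to right: at [0:24] match 'xxx@lhhh-jdyyyyemmmmmjti', group 1 = 'x'.
With a single group, `findall` returns only what that group captured — 1 item.

['x']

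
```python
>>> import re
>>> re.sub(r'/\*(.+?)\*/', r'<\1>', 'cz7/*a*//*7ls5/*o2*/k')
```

The `?` after the quantifier makes it lazy — it takes as little as possible before letting the rest of the pattern try.
Matches: at [3:8] → '/*a*/'; at [8:20] → '/*7ls5/*o2*/'.
`\1` in the replacement pulls in group 1's text for each match.

'cz7<a><7ls5/*o2>k'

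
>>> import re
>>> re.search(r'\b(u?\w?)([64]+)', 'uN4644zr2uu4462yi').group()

'uN4644'

The pattern matches a word boundary (`\b`, zero-width); then optionally a literal 'u', then optionally a word character (captured); then one or more of one of [64] (captured).
Unlike `match`, `search` isn't anchored — it looks for the pattern anywhere in the string.
The match spans [0:6] → 'uN4644'.
Captured: group 1 = 'uN', group 2 = '4644'.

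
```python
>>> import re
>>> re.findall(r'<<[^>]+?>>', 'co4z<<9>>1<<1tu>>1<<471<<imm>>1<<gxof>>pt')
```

['<<9>>', '<<1tu>>', '<<471<<imm>>', '<<gxof>>']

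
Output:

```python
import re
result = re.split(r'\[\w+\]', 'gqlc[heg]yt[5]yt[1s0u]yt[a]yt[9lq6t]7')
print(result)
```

['gqlc', 'yt', 'yt', 'yt', 'yt', '7']

Matches to split on: at [4:9] → '[heg]'; at [11:14] → '[5]'; at [16:22] → '[1s0u]'; at [24:27] → '[a]'; at [29:36] → '[9lq6t]'.
`split` removes every match and returns the 6 fragments in between.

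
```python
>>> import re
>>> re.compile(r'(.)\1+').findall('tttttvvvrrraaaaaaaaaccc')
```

The backreference `\1` re-matches whatever the first group consumed, character for character.
Matches: at [0:5] match 'ttttt', group 1 = 't'; at [5:8] match 'vvv', group 1 = 'v'; at [8:11] match 'rrr', group 1 = 'r'; at [11:20] match 'aaaaaaaaa', group 1 = 'a'; at [20:23] match 'ccc', group 1 = 'c'.
Because there's exactly one group, `findall` drops the full match and keeps group 1 from each hit.

['t', 'v', 'r', 'a', 'c']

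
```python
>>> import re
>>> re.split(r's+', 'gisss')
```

This matches one or more of a literal 's'.
Splitting on the pattern gives 2 pieces.

['gi', '']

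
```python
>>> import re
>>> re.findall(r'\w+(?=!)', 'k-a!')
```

['a']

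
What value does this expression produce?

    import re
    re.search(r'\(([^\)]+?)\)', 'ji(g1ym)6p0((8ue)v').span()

The match spans [2:8] → '(g1ym)'.

(2, 8)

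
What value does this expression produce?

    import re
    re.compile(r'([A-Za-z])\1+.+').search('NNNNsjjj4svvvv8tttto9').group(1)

'N'

A backreference is literal: `\1` must see the identical characters the first group matched.
Unlike `match`, `search` isn't anchored — it looks for the pattern anywhere in the string.
The match spans [0:21] → 'NNNNsjjj4svvvv8tttto9'.
Captured: group 1 = 'N'.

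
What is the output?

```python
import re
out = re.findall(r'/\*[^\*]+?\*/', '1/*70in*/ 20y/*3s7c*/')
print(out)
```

['/*70in*/', '/*3s7c*/']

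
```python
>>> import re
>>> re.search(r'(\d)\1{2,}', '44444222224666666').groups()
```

('4',)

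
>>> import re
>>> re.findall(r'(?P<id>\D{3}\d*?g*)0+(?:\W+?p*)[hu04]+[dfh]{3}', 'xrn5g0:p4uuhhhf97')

['xrn5g']

Pattern: exactly 3 of a non-digit, then zero or more of a digit (lazy), then zero or more of the literal 'g' (captured as 'id'); then one or more of a literal '0'; then one or more of a non-word character (lazy), then zero or more of a literal 'p' (non-capturing group); then one or more of one of [hu04], then exactly 3 of one of [dfh].
Walking the string: at [0:15] match 'xrn5g0:p4uuhhhf', group 1 = 'xrn5g'.
`findall` collects group 1 from the one match (1 total).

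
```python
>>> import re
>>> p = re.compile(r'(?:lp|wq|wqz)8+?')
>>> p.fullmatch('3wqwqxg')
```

`re.fullmatch` is like wrapping the pattern in `^…$` (in single-line mode).
Here there's no way to consume every character, so the call returns None.

None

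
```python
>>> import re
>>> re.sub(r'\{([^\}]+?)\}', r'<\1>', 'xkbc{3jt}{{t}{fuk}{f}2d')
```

'xkbc<3jt><{t><fuk><f>2d'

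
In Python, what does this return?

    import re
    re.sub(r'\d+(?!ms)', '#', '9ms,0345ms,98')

'9ms,#5ms,#'

`(?!…)`/`(?<!…)` only lets a position through if the neighbouring text does NOT match; no characters are consumed.
Matches: at [4:7] → '034'; at [11:13] → '98'.
Every occurrence is swapped for '#'.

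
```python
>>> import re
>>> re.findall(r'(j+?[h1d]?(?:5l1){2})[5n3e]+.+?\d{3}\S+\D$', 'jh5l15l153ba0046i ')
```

['jh5l15l1']

The pattern matches one or more of the literal 'j' (lazy), then optionally one of [h1d], then the literal '5l1' repeated 2 times (captured); then one or more of one of [5n3e], then one or more of any character (lazy); then exactly 3 of a digit, then one or more of a non-whitespace character, then a non-digit; then anchored at the end.
Scanning left to right: at [0:18] match 'jh5l15l153ba0046i ', group 1 = 'jh5l15l1'.
With a single group, `findall` returns only what that group captured — 1 item.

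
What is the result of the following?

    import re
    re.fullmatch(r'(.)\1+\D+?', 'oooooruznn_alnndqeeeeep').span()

(0, 23)

The backreference `\1` re-matches whatever the first group consumed, character for character.
`fullmatch` succeeds only if the pattern covers the string from start to end.
The match spans [0:23] → 'oooooruznn_alnndqeeeeep'.
Captured: group 1 = 'o'.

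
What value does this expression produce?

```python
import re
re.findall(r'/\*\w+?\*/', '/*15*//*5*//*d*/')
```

['/*15*/', '/*5*/', '/*d*/']

Matches: at [0:6] → '/*15*/'; at [6:11] → '/*5*/'; at [11:16] → '/*d*/'.
Since nothing is captured, `findall` lists the 3 matched substrings directly.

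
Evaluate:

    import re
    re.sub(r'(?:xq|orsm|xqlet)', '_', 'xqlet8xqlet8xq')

'_let8_let8_'

Alternation tries branches left to right and keeps the first one that lets the overall match succeed at that position.
Every occurrence is swapped for '_'.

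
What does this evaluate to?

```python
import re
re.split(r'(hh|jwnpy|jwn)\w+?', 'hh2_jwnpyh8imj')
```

['', 'hh', '_', 'jwnpy', '8imj']

`|` is ordered: at each position the engine commits to the first alternative that works.
The group in the pattern means `split` returns the separators' captures alongside the pieces.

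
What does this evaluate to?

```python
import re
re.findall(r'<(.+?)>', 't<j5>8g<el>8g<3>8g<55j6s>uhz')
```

The `?` after the quantifier makes it lazy — it takes as little as possible before letting the rest of the pattern try.
Walking the string: at [1:5] match '<j5>', group 1 = 'j5'; at [7:11] match '<el>', group 1 = 'el'; at [13:16] match '<3>', group 1 = '3'; at [18:25] match '<55j6s>', group 1 = '55j6s'.
Because there's exactly one group, `findall` drops the full match and keeps group 1 from each hit.

['j5', 'el', '3', '55j6s']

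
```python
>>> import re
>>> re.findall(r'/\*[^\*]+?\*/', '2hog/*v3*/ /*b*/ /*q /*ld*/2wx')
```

Walking the string: at [4:10] → '/*v3*/'; at [11:16] → '/*b*/'; at [21:27] → '/*ld*/'.
`findall` yields the raw match text (3 of them) because the pattern has no groups.

['/*v3*/', '/*b*/', '/*ld*/']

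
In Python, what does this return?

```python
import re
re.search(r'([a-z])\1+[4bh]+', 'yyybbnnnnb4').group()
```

'yyybb'

The backreference `\1` re-matches whatever the first group consumed, character for character.
The match spans [0:5] → 'yyybb'.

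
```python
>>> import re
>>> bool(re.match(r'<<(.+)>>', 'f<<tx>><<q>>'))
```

`re.match` only tries the pattern at the start of the string.
Here the pattern fails at index 0, so the call returns None, and `bool(None)` is False.

False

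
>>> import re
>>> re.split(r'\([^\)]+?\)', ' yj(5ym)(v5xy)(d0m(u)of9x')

Matches to split on: at [3:8] → '(5ym)'; at [8:14] → '(v5xy)'; at [14:21] → '(d0m(u)'.
Each match becomes a cut point; 4 segments remain.

[' yj', '', '', 'of9x']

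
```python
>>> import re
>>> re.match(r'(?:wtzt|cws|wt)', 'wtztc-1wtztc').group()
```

Alternation tries branches left to right and keeps the first one that lets the overall match succeed at that position.
With `match`, the pattern is implicitly anchored at the beginning.
The match spans [0:4] → 'wtzt'.

'wtzt'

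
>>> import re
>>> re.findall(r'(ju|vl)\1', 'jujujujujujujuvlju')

`\1` is not a pattern — it's the concrete string captured by group 1, re-applied verbatim.
Walking the string: at [0:4] match 'juju', group 1 = 'ju'; at [4:8] match 'juju', group 1 = 'ju'; at [8:12] match 'juju', group 1 = 'ju'.
`findall` collects group 1 from each match (3 total).

['ju', 'ju', 'ju']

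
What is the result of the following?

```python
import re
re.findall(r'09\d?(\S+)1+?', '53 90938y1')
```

['8y']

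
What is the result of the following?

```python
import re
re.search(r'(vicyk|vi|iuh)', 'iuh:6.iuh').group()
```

'iuh'

The match spans [0:3] → 'iuh'.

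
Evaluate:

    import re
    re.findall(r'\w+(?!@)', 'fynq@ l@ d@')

The negative lookaround is zero-width — it rules out positions where the adjacent text would match, without consuming anything.
Matches: at [0:3] → 'fyn'.
No capturing groups, so `findall` returns the 1 full match string.

['fyn']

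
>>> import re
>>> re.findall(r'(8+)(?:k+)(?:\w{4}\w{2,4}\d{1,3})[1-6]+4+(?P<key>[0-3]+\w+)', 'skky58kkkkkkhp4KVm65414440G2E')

[('8', '0G2E')]

Pattern: one or more of a literal '8' (captured); then one or more of a literal 'k' (non-capturing group); then exactly 4 of a word character, then 2 to 4 of a word character, then 1 to 3 of a digit (non-capturing group); then one or more of a character in [1-6], then one or more of a literal '4'; then one or more of a character in [0-3], then one or more of a word character (captured as 'key').
Walking the string: at [5:29] match '8kkkkkkhp4KVm65414440G2E', groups = ('8', '0G2E').
`findall` packs the 2 group values into a tuple for every match.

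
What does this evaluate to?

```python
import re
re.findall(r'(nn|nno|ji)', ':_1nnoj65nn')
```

['nn', 'nn']

Alternation isn't longest-match — the leftmost alternative that fits at this position is chosen.
Matches: at [3:5] match 'nn', group 1 = 'nn'; at [9:11] match 'nn', group 1 = 'nn'.
Because there's exactly one group, `findall` drops the full match and keeps group 1 from each hit.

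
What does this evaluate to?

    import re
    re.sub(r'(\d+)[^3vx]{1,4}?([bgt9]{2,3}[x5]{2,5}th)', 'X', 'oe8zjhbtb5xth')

The pattern matches one or more of a digit (captured); then 1 to 4 of any character except [3vx] (lazy); then 2 to 3 of one of [bgt9], then 2 to 5 of one of [x5], then the literal 'th' (captured).
Matches: at [2:13] → '8zjhbtb5xth'.
`sub` substitutes 'X' at each match site.

'oeX'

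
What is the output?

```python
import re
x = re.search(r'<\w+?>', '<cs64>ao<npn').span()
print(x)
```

`re.search` scans for the first position where the pattern succeeds.
The match spans [0:6] → '<cs64>'.

(0, 6)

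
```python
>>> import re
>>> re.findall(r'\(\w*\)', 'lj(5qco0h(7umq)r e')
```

['(7umq)']

No capturing groups, so `findall` returns the 1 full match string.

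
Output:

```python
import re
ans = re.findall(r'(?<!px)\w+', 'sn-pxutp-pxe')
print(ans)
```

['sn', 'pxutp', 'pxe']

A negative assertion filters positions out without eating any characters.
No capturing groups, so `findall` returns the 3 full match strings.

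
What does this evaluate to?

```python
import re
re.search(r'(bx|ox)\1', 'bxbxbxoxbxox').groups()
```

A backreference is literal: `\1` must see the identical characters the first group matched.
`search` walks the string left to right and returns the first match it finds.
The match spans [0:4] → 'bxbx'.
Captured: group 1 = 'bx'.

('bx',)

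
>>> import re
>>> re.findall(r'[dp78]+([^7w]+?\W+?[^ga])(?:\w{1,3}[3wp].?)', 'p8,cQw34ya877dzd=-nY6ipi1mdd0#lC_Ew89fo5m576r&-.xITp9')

['8,c', 'zd=-n', '0#l', '6r&-.']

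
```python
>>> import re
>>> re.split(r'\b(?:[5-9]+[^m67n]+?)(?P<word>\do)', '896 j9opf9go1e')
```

['', '9o', 'pf9go1e']

`re.split` interleaves the captured-group text with the surrounding fragments.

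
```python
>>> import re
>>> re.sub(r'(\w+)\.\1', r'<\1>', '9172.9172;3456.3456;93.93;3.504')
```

'<9172>;<3456>;<93>;3.504'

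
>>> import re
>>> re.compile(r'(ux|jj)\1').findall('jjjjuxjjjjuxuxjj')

['jj', 'jj', 'ux']

After group 1 captures some text, `\1` only succeeds where that same text appears again.
Scanning left to right: at [0:4] match 'jjjj', group 1 = 'jj'; at [6:10] match 'jjjj', group 1 = 'jj'; at [10:14] match 'uxux', group 1 = 'ux'.
Because there's exactly one group, `findall` drops the full match and keeps group 1 from each hit.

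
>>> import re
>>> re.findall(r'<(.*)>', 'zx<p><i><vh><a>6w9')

['p><i><vh><a']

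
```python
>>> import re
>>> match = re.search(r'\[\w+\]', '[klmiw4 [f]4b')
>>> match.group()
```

The match spans [8:11] → '[f]'.

'[f]'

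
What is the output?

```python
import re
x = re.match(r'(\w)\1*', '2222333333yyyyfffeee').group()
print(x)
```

A backreference is literal: `\1` must see the identical characters the first group matched.
`re.match` only tries the pattern at the start of the string.
The match spans [0:4] → '2222'.
Captured: group 1 = '2'.

2222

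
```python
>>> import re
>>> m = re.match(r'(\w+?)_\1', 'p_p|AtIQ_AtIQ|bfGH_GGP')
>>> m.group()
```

`\1` is not a pattern — it's the concrete string captured by group 1, re-applied verbatim.
`re.match` won't scan ahead — the pattern has to work from the very first character.
The match spans [0:3] → 'p_p'.
Captured: group 1 = 'p'.

'p_p'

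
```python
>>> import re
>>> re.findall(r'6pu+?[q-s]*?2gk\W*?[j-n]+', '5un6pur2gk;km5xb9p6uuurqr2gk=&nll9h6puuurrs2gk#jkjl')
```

['6pur2gk;km', '6puuurrs2gk#jkjl']

The pattern matches the literal '6p', then one or more of a literal 'u' (lazy), then zero or more of a character in [q-s] (lazy); then the literal '2gk', then zero or more of a non-word character (lazy), then one or more of a character in [j-n].
Matches: at [3:13] → '6pur2gk;km'; at [35:51] → '6puuurrs2gk#jkjl'.
With no groups in the pattern, `findall` gives back each whole match — 2 here.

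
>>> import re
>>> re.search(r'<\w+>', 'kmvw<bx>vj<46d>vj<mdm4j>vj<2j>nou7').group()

The match spans [4:8] → '<bx>'.

'<bx>'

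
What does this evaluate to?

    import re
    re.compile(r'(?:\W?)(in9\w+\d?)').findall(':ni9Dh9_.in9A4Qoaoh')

['in9A4Qoaoh']

The pattern matches optionally a non-word character (non-capturing group); then the literal 'in9', then one or more of a word character, then optionally a digit (captured).
One capturing group, so `findall` returns just the captured substring from the one match — 1 in all.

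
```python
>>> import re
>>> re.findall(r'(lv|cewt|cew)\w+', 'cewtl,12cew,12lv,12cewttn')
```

Branches in `(...|...)` are attempted left-to-right; the first branch that allows the whole pattern to succeed is taken.
Walking the string: at [0:5] match 'cewtl', group 1 = 'cewt'; at [19:25] match 'cewttn', group 1 = 'cewt'.
Because there's exactly one group, `findall` drops the full match and keeps group 1 from each hit.

['cewt', 'cewt']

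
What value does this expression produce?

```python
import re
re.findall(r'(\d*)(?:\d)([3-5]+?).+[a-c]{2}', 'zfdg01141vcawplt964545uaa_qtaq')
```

This matches zero or more of a digit (captured); then a digit (non-capturing group); then one or more of a character in [3-5] (lazy) (captured); then one or more of any character, then exactly 2 of a character in [a-c].
`findall` packs the 2 group values into a tuple for every match.

[('01', '4')]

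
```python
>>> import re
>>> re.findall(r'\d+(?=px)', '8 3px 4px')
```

['3', '4']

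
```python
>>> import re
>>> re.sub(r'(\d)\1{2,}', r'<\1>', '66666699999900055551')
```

'<6><9><0><5>1'

The backreference `\1` re-matches whatever the first group consumed, character for character.
Matches: at [0:6] → '666666'; at [6:12] → '999999'; at [12:15] → '000'; at [15:19] → '5555'.
The replacement refers to a captured group, so each match is rewritten using its own captured text.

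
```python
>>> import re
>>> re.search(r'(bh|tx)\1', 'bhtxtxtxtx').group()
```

'txtx'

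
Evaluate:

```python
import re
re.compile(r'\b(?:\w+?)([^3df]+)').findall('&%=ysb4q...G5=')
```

['sb4q...G5=']

This matches a word boundary (`\b`, zero-width); then one or more of a word character (lazy) (non-capturing group); then one or more of any character except [3df] (captured).
Walking the string: at [3:14] match 'ysb4q...G5=', group 1 = 'sb4q...G5='.
One capturing group, so `findall` returns just the captured substring from the one match — 1 in all.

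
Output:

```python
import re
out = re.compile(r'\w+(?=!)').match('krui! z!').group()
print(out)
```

krui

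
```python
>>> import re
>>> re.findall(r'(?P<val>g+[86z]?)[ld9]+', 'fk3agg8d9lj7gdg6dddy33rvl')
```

['gg8', 'g', 'g6']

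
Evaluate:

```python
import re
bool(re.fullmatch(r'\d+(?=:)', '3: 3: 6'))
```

False

The lookaround is zero-width — it requires the adjacent text to match without consuming it, so the asserted text isn't part of the match.
For `fullmatch`, every character of the input must be accounted for by the pattern.
Here there's no way to consume every character, so the call returns None, and `bool(None)` is False.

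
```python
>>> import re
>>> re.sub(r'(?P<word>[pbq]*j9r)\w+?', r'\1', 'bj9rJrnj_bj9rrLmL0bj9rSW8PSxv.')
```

Pattern: zero or more of one of [pbq], then the literal 'j9r' (captured as 'word'); then one or more of a word character (lazy).
With the lazy modifier that quantifier settles for the fewest repetitions that let the rest of the pattern succeed (the atoms after it are unaffected and can still be greedy).
Matches: at [0:5] → 'bj9rJ'; at [9:14] → 'bj9rr'; at [18:23] → 'bj9rS'.
`\1` in the replacement pulls in group 1's text for each match.

'bj9rrnj_bj9rLmL0bj9rW8PSxv.'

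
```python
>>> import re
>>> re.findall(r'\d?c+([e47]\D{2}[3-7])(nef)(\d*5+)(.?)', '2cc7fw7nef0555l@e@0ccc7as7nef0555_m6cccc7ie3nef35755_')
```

Pattern: optionally a digit, then one or more of a literal 'c'; then one of [e47], then exactly 2 of a non-digit, then a character in [3-7] (captured); then a literal 'n', then the literal 'ef' (captured); then zero or more of a digit, then one or more of the literal '5' (captured); then optionally any character (captured).
Scanning left to right: at [0:15] match '2cc7fw7nef0555l', groups = ('7fw7', 'nef', '0555', 'l'); at [18:34] match '0ccc7as7nef0555_', groups = ('7as7', 'nef', '0555', '_'); at [35:53] match '6cccc7ie3nef35755_', groups = ('7ie3', 'nef', '35755', '_').
Multiple groups make `findall` return tuples — one 4-tuple for each match.

[('7fw7', 'nef', '0555', 'l'), ('7as7', 'nef', '0555', '_'), ('7ie3', 'nef', '35755', '_')]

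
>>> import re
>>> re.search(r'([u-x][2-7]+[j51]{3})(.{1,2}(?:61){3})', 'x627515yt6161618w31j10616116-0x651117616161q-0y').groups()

('x627515', 'yt616161')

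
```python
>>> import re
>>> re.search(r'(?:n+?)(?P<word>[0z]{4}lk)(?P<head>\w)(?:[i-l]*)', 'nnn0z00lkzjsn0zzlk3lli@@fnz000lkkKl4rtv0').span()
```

The pattern matches one or more of a literal 'n' (lazy) (non-capturing group); then exactly 4 of one of [0z], then the literal 'lk' (captured as 'word'); then a word character (captured as 'head'); then zero or more of a character in [i-l] (non-capturing group).
`search` walks the string left to right and returns the first match it finds.
The match spans [0:11] → 'nnn0z00lkzj'.
Captured: group 1 = '0z00lk', group 2 = 'z'.

(0, 11)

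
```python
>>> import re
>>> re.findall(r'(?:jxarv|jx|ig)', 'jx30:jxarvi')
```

['jx', 'jxarv']

Branches in `(...|...)` are attempted left-to-right; the first branch that allows the whole pattern to succeed is taken.
Since nothing is captured, `findall` lists the 2 matched substrings directly.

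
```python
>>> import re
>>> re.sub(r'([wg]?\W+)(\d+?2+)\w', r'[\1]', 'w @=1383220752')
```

'[w @=]752'

This matches optionally one of [wg], then one or more of a non-word character (captured); then one or more of a digit (lazy), then one or more of the literal '2' (captured); then a word character.
Matches: at [0:11] → 'w @=1383220'.
The replacement refers to a captured group, so each match is rewritten using its own captured text.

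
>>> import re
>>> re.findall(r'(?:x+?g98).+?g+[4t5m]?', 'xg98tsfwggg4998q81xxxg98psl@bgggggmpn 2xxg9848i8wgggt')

['xg98tsfwggg4', 'xxxg98psl@bgggggm', 'xxg9848i8wgggt']

The pattern matches one or more of a literal 'x' (lazy), then the literal 'g98' (non-capturing group); then one or more of any character (lazy), then one or more of the literal 'g', then optionally one of [4t5m].
With no groups in the pattern, `findall` gives back each whole match — 3 here.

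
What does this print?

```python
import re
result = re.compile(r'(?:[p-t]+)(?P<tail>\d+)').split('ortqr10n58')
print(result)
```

The pattern matches one or more of a character in [p-t] (non-capturing group); then one or more of a digit (captured as 'tail').
Matches to split on: at [1:7] → 'rtqr10'.
Because the pattern has a capturing group, `split` also inserts each captured text between the pieces.

['o', '10', 'n58']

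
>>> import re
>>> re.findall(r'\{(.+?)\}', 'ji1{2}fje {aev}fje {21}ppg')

['2', 'aev', '21']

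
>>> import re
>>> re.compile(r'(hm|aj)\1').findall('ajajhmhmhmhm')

A backreference is literal: `\1` must see the identical characters the first group matched.
`findall` collects group 1 from each match (3 total).

['aj', 'hm', 'hm']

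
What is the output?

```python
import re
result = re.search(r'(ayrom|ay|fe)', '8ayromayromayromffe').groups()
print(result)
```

Alternation tries branches left to right and keeps the first one that lets the overall match succeed at that position.
`search` walks the string left to right and returns the first match it finds.
The match spans [1:6] → 'ayrom'.
Captured: group 1 = 'ayrom'.

('ayrom',)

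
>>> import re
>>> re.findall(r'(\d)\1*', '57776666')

`\1` is not a pattern — it's the concrete string captured by group 1, re-applied verbatim.
Matches: at [0:1] match '5', group 1 = '5'; at [1:4] match '777', group 1 = '7'; at [4:8] match '6666', group 1 = '6'.
With a single group, `findall` returns only what that group captured — 3 items.

['5', '7', '6']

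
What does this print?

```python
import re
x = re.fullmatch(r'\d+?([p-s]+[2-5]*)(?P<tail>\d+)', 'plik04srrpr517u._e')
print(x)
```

None

`re.fullmatch` requires the pattern to consume the entire string.
Here the string isn't matched end-to-end, so the call returns None.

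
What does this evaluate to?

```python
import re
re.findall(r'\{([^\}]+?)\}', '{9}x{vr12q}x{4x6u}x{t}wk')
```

Matches: at [0:3] match '{9}', group 1 = '9'; at [4:11] match '{vr12q}', group 1 = 'vr12q'; at [12:18] match '{4x6u}', group 1 = '4x6u'; at [19:22] match '{t}', group 1 = 't'.
`findall` collects group 1 from each match (4 total).

['9', 'vr12q', '4x6u', 't']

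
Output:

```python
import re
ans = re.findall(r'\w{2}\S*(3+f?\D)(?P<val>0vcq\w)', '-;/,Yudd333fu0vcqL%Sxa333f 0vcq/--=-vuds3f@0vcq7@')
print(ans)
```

[('3fu', '0vcqL'), ('3f@', '0vcq7')]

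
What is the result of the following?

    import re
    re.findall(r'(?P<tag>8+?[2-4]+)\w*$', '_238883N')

One capturing group, so `findall` returns just the captured substring from the one match — 1 in all.

['8883']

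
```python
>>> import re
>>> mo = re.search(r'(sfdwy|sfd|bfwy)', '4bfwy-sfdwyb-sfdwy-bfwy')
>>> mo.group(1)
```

`search` walks the string left to right and returns the first match it finds.
The match spans [1:5] → 'bfwy'.
Captured: group 1 = 'bfwy'.

'bfwy'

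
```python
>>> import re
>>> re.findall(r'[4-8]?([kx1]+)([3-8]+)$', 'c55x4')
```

[('x', '4')]

Pattern: optionally a character in [4-8]; then one or more of one of [kx1] (captured); then one or more of a character in [3-8] (captured); then anchored at the end.
Matches: at [2:5] match '5x4', groups = ('x', '4').
2 groups means the one result is a tuple of 2 captured strings — 1 here.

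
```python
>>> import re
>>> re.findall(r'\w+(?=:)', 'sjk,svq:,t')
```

['svq']

Lookahead/lookbehind check context without consuming it, so the matched span excludes the asserted characters.
With no groups in the pattern, `findall` gives back each whole match — 1 here.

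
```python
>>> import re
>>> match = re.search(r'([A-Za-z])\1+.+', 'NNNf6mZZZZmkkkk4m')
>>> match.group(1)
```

'N'

`\1` is not a pattern — it's the concrete string captured by group 1, re-applied verbatim.
`re.search` scans for the first position where the pattern succeeds.
The match spans [0:17] → 'NNNf6mZZZZmkkkk4m'.
Captured: group 1 = 'N'.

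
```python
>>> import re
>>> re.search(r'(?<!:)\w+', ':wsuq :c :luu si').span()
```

(2, 5)

The negative lookaround is zero-width — it rules out positions where the adjacent text would match, without consuming anything.
The match spans [2:5] → 'suq'.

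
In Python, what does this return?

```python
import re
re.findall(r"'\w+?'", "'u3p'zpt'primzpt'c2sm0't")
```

Scanning left to right: at [0:5] → "'u3p'"; at [8:17] → "'primzpt'".
With no groups in the pattern, `findall` gives back each whole match — 2 here.

["'u3p'", "'primzpt'"]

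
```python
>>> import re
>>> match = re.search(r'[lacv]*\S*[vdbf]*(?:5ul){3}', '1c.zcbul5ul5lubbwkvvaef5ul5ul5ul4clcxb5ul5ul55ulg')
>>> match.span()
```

(0, 32)

Pattern: zero or more of one of [lacv], then zero or more of a non-whitespace character; then zero or more of one of [vdbf], then the literal '5ul' repeated 3 times.
`re.search` scans for the first position where the pattern succeeds.
The match spans [0:32] → '1c.zcbul5ul5lubbwkvvaef5ul5ul5ul'.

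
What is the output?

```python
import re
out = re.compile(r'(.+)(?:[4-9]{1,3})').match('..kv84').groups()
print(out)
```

This matches one or more of any character (captured); then 1 to 3 of a character in [4-9] (non-capturing group).
With `match`, the pattern is implicitly anchored at the beginning.
The match spans [0:6] → '..kv84'.
Captured: group 1 = '..kv8'.

('..kv8',)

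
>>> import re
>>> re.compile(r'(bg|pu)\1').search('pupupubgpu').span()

(0, 4)

After group 1 captures some text, `\1` only succeeds where that same text appears again.
`re.search` scans for the first position where the pattern succeeds.
The match spans [0:4] → 'pupu'.
Captured: group 1 = 'pu'.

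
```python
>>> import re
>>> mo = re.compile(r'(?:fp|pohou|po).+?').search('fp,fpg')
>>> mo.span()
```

(0, 3)

`search` walks the string left to right and returns the first match it finds.
The match spans [0:3] → 'fp,'.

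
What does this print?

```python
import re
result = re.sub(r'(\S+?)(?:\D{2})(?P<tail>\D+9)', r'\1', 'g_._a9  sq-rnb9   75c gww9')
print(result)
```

Pattern: one or more of a non-whitespace character (lazy) (captured); then exactly 2 of a non-digit (non-capturing group); then one or more of a non-digit, then a literal '9' (captured as 'tail').
With the lazy modifier that quantifier settles for the fewest repetitions that let the rest of the pattern succeed (the atoms after it are unaffected and can still be greedy).
Matches: at [0:6] → 'g_._a9'; at [8:15] → 'sq-rnb9'; at [18:26] → '75c gww9'.
Each match is replaced using the text its own group 1 captured.

g  s   75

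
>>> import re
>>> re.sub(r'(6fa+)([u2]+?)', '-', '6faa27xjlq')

The pattern matches the literal '6f', then one or more of the literal 'a' (captured); then one or more of one of [u2] (lazy) (captured).
`sub` substitutes '-' at each match site.

'-7xjlq'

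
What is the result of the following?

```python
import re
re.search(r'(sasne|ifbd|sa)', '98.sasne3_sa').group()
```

'sasne'

The regex engine tests alternatives in the order written; an earlier branch that matches wins even if a later one would match more.
The match spans [3:8] → 'sasne'.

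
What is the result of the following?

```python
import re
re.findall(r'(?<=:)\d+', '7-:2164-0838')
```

['2164']

Because the assertion is zero-width, the text it checks is not consumed and won't appear in the result.
With no groups in the pattern, `findall` gives back each whole match — 1 here.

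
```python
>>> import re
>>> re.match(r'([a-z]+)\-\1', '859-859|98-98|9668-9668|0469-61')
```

A backreference is literal: `\1` must see the identical characters the first group matched.
With `match`, the pattern is implicitly anchored at the beginning.
Here the string doesn't start with a match, so the call returns None.

None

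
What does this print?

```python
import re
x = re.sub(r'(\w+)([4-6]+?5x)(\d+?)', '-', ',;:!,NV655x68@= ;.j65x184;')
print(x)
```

Pattern: one or more of a word character (captured); then one or more of a character in [4-6] (lazy), then the literal '5x' (captured); then one or more of a digit (lazy) (captured).
Matches: at [5:12] → 'NV655x6'; at [18:23] → 'j65x1'.
`sub` substitutes '-' at each match site.

,;:!,-8@= ;.-84;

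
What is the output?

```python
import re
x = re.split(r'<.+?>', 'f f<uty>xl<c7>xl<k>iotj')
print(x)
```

Matches to split on: at [3:8] → '<uty>'; at [10:14] → '<c7>'; at [16:19] → '<k>'.
`split` removes every match and returns the 4 fragments in between.

['f f', 'xl', 'xl', 'iotj']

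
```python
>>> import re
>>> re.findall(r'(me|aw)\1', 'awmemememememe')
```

After group 1 captures some text, `\1` only succeeds where that same text appears again.
Scanning left to right: at [2:6] match 'meme', group 1 = 'me'; at [6:10] match 'meme', group 1 = 'me'; at [10:14] match 'meme', group 1 = 'me'.
Because there's exactly one group, `findall` drops the full match and keeps group 1 from each hit.

['me', 'me', 'me']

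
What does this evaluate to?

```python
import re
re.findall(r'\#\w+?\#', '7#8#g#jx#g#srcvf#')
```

['#8#', '#jx#', '#srcvf#']

Walking the string: at [1:4] → '#8#'; at [5:9] → '#jx#'; at [10:17] → '#srcvf#'.
With no groups in the pattern, `findall` gives back each whole match — 3 here.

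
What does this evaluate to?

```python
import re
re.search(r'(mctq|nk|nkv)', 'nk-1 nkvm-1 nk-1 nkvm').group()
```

Unlike `match`, `search` isn't anchored — it looks for the pattern anywhere in the string.
The match spans [0:2] → 'nk'.
Captured: group 1 = 'nk'.

'nk'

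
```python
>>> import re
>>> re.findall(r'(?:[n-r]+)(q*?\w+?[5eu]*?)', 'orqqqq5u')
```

['5']

This matches one or more of a character in [n-r] (non-capturing group); then zero or more of the literal 'q' (lazy), then one or more of a word character (lazy), then zero or more of one of [5eu] (lazy) (captured).
Because the quantifier is non-greedy, it stops expanding at the earliest point where the rest of the pattern can succeed.
Walking the string: at [0:7] match 'orqqqq5', group 1 = '5'.
With a single group, `findall` returns only what that group captured — 1 item.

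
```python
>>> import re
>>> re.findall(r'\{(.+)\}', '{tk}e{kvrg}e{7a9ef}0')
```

Walking the string: at [0:19] match '{tk}e{kvrg}e{7a9ef}', group 1 = 'tk}e{kvrg}e{7a9ef'.
One capturing group, so `findall` returns just the captured substring from the one match — 1 in all.

['tk}e{kvrg}e{7a9ef']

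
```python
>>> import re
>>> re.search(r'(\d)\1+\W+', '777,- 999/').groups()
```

('7',)

The match spans [0:6] → '777,- '.
Captured: group 1 = '7'.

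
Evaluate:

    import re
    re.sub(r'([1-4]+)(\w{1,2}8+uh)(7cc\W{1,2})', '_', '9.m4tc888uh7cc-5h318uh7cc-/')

'9.m_5h_'

This matches one or more of a character in [1-4] (captured); then 1 to 2 of a word character, then one or more of a literal '8', then the literal 'uh' (captured); then the literal '7cc', then 1 to 2 of a non-word character (captured).
Matches: at [3:15] → '4tc888uh7cc-'; at [17:27] → '318uh7cc-/'.
Every occurrence is swapped for '_'.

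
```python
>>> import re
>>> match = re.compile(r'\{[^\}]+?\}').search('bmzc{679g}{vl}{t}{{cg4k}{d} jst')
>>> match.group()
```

'{679g}'

The match spans [4:10] → '{679g}'.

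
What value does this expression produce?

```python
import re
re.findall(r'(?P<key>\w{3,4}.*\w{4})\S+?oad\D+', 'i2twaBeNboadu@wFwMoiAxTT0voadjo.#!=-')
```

Pattern: 3 to 4 of a word character, then zero or more of any character, then exactly 4 of a word character (captured as 'key'); then one or more of a non-whitespace character (lazy), then the literal 'oad'; then one or more of a non-digit.
Walking the string: at [0:36] match 'i2twaBeNboadu@wFwMoiAxTT0voadjo.#!=-', group 1 = 'i2twaBeNboadu@wFwMoiAxTT0'.
One capturing group, so `findall` returns just the captured substring from the one match — 1 in all.

['i2twaBeNboadu@wFwMoiAxTT0']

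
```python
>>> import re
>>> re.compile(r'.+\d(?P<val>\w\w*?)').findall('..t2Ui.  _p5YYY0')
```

Lazy quantifiers expand one character at a time until the remainder of the pattern can match.
Because there's exactly one group, `findall` drops the full match and keeps group 1 from the one hit.

['Y']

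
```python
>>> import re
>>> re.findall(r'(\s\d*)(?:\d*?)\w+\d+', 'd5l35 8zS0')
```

[' 8']

This matches whitespace, then zero or more of a digit (captured); then zero or more of a digit (lazy) (non-capturing group); then one or more of a word character; then one or more of a digit.
Walking the string: at [5:10] match ' 8zS0', group 1 = ' 8'.
`findall` collects group 1 from the one match (1 total).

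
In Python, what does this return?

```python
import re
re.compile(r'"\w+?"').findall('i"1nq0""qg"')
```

['"1nq0"', '"qg"']

Since nothing is captured, `findall` lists the 2 matched substrings directly.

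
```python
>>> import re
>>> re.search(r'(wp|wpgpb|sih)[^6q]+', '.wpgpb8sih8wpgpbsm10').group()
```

'wpgpb8sih8wpgpbsm10'

Unlike `match`, `search` isn't anchored — it looks for the pattern anywhere in the string.
The match spans [1:20] → 'wpgpb8sih8wpgpbsm10'.
Captured: group 1 = 'wp'.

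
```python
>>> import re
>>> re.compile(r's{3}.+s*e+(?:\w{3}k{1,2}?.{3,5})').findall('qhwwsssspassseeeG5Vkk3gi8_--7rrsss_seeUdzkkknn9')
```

['sssspassseeeG5Vkk3gi8_--7rrsss_seeUdzkkknn9']

Pattern: exactly 3 of the literal 's', then one or more of any character; then zero or more of a literal 's', then one or more of the literal 'e'; then exactly 3 of a word character, then 1 to 2 of the literal 'k' (lazy), then 3 to 5 of any character (non-capturing group).
Matches: at [4:47] → 'sssspassseeeG5Vkk3gi8_--7rrsss_seeUdzkkknn9'.
Since nothing is captured, `findall` lists the 1 matched substring directly.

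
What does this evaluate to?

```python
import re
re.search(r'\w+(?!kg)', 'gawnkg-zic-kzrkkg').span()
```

(0, 6)

The negative lookahead/lookbehind blocks any match where the forbidden context is present.
`search` walks the string left to right and returns the first match it finds.
The match spans [0:6] → 'gawnkg'.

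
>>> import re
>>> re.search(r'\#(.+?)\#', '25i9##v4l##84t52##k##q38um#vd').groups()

`re.search` scans for the first position where the pattern succeeds.
The match spans [4:10] → '##v4l#'.
Captured: group 1 = '#v4l'.

('#v4l',)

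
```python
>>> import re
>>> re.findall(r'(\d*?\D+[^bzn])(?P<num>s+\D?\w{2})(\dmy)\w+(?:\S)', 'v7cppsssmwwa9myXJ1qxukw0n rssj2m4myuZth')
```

This matches zero or more of a digit (lazy), then one or more of a non-digit, then any character except [bzn] (captured); then one or more of a literal 's', then optionally a non-digit, then exactly 2 of a word character (captured as 'num'); then a digit, then the literal 'my' (captured); then one or more of a word character; then a non-whitespace character (non-capturing group).
`findall` packs the 3 group values into a tuple for every match.

[('0n rs', 'sj2m', '4my')]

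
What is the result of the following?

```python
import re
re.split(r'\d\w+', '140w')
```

['', '']

Pattern: a digit; then one or more of a word character.
`split` removes every match and returns the 2 fragments in between.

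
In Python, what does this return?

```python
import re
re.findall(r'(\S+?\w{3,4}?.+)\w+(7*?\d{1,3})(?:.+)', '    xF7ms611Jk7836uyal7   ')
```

[('xF7ms611Jk7836uya', '7')]

Multiple groups make `findall` return tuples — one 2-tuple for the one match.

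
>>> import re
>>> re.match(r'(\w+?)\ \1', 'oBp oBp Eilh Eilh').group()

'oBp oBp'

`match` is anchored at position 0; if the pattern doesn't fit there, it returns None.
The match spans [0:7] → 'oBp oBp'.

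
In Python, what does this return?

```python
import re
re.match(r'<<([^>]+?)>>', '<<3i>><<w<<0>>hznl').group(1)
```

The match spans [0:6] → '<<3i>>'.
Captured: group 1 = '3i'.

'3i'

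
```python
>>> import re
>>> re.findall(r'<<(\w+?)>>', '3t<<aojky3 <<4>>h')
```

`findall` collects group 1 from the one match (1 total).

['4']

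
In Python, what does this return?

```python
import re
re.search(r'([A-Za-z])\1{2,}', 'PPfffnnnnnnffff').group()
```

'fff'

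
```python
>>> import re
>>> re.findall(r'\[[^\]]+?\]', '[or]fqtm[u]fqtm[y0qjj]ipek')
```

`findall` yields the raw match text (3 of them) because the pattern has no groups.

['[or]', '[u]', '[y0qjj]']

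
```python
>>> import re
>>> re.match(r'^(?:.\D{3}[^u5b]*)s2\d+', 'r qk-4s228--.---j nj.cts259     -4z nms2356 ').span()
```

`re.match` won't scan ahead — the pattern has to work from the very first character.
The match spans [0:27] → 'r qk-4s228--.---j nj.cts259'.

(0, 27)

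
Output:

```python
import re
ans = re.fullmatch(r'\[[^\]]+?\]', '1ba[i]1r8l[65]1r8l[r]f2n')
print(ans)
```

None

`fullmatch` succeeds only if the pattern covers the string from start to end.
Here there's no way to consume every character, so the call returns None.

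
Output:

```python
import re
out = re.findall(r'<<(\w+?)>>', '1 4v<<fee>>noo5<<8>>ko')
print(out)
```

['fee', '8']

Matches: at [4:11] match '<<fee>>', group 1 = 'fee'; at [15:20] match '<<8>>', group 1 = '8'.
`findall` collects group 1 from each match (2 total).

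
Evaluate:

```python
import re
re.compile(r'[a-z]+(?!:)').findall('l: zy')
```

['zy']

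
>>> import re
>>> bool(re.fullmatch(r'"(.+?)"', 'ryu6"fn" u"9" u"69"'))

False

For `fullmatch`, every character of the input must be accounted for by the pattern.
Here the string isn't matched end-to-end, so the call returns None, and `bool(None)` is False.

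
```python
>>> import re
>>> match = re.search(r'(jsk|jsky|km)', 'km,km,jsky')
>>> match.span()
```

(0, 2)

`search` walks the string left to right and returns the first match it finds.
The match spans [0:2] → 'km'.
Captured: group 1 = 'km'.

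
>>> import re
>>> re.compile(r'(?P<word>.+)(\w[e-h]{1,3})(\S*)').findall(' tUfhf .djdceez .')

[(' tUfhf .djdc', 'ee', 'z')]

Multiple groups make `findall` return tuples — one 3-tuple for the one match.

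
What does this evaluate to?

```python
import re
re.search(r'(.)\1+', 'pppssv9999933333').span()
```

After group 1 captures some text, `\1` only succeeds where that same text appears again.
Unlike `match`, `search` isn't anchored — it looks for the pattern anywhere in the string.
The match spans [0:3] → 'ppp'.
Captured: group 1 = 'p'.

(0, 3)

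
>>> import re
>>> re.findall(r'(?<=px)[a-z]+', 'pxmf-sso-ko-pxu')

['mf', 'u']

The positive lookaround only admits positions where the adjacent text matches; those characters stay outside the span.
Since nothing is captured, `findall` lists the 2 matched substrings directly.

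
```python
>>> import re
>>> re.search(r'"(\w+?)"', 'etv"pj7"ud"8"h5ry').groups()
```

`search` walks the string left to right and returns the first match it finds.
The match spans [3:8] → '"pj7"'.
Captured: group 1 = 'pj7'.

('pj7',)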